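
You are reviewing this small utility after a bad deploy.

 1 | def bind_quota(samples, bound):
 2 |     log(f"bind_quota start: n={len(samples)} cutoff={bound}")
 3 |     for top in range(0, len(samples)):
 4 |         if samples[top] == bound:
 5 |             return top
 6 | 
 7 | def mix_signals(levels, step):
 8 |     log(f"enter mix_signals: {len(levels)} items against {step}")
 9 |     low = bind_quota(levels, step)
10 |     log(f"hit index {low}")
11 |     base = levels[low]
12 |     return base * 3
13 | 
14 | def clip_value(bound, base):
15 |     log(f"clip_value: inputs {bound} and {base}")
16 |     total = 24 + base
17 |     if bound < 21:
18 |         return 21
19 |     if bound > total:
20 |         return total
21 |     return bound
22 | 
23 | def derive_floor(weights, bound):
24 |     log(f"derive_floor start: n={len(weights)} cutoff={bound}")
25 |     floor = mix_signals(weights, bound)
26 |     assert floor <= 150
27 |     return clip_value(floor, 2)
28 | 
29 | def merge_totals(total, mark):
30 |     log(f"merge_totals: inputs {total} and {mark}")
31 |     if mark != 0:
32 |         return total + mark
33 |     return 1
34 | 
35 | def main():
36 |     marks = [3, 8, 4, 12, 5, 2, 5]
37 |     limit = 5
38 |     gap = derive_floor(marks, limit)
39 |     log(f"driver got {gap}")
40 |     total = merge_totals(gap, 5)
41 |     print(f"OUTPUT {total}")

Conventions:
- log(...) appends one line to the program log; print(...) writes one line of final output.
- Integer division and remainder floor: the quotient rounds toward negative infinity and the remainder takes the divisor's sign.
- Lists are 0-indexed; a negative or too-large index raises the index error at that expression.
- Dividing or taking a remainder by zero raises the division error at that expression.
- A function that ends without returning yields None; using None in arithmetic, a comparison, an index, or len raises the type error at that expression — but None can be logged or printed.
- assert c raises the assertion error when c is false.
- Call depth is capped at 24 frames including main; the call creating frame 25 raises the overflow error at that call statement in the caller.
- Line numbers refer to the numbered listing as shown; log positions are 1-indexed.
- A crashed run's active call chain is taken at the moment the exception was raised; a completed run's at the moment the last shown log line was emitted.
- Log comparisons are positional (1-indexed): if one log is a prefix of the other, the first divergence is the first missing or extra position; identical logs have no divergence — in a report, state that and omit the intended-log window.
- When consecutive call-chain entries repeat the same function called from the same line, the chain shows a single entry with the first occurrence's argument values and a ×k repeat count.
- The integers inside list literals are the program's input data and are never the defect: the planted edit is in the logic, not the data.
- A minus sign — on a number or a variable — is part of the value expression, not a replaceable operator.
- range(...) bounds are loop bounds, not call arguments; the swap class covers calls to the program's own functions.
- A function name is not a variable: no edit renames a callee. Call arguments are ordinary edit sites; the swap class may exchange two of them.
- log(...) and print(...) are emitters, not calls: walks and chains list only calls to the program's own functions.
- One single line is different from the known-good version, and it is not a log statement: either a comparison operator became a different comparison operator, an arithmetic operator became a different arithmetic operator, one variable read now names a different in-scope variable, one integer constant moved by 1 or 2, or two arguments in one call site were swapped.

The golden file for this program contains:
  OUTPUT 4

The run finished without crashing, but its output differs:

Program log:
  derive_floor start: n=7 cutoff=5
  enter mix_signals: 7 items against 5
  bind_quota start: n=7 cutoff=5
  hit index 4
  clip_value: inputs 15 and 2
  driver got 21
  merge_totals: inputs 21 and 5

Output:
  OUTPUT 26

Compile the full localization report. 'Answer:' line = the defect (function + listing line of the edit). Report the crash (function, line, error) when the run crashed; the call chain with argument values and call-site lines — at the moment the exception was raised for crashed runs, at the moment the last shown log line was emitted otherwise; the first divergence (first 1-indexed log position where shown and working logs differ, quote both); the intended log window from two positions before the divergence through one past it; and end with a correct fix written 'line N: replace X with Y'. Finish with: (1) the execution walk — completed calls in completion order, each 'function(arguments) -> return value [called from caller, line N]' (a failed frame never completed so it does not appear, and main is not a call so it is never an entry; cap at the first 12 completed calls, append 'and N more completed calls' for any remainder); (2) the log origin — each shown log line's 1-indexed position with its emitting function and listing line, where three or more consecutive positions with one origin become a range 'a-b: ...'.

Answer: the defect is in merge_totals at line 32.
Key observation: No log line changed; the fault shows up purely in the output.
Call chain: main -> merge_totals(21, 5) (called at line 40).
First divergence: none; the two logs match at every position.
Execution walk:
  bind_quota([3, 8, 4, 12, 5, 2, 5], 5) -> 4  [called from mix_signals, line 9]
  mix_signals([3, 8, 4, 12, 5, 2, 5], 5) -> 15  [called from derive_floor, line 25]
  clip_value(15, 2) -> 21  [called from derive_floor, line 27]
  derive_floor([3, 8, 4, 12, 5, 2, 5], 5) -> 21  [called from main, line 38]
  merge_totals(21, 5) -> 26  [called from main, line 40]
Log origins:
  1: from derive_floor, line 24
  2: from mix_signals, line 8
  3: from bind_quota, line 2
  4: from mix_signals, line 10
  5: from clip_value, line 15
  6: from main, line 39
  7: from merge_totals, line 30
A correct fix: line 32: replace `+` with `//`.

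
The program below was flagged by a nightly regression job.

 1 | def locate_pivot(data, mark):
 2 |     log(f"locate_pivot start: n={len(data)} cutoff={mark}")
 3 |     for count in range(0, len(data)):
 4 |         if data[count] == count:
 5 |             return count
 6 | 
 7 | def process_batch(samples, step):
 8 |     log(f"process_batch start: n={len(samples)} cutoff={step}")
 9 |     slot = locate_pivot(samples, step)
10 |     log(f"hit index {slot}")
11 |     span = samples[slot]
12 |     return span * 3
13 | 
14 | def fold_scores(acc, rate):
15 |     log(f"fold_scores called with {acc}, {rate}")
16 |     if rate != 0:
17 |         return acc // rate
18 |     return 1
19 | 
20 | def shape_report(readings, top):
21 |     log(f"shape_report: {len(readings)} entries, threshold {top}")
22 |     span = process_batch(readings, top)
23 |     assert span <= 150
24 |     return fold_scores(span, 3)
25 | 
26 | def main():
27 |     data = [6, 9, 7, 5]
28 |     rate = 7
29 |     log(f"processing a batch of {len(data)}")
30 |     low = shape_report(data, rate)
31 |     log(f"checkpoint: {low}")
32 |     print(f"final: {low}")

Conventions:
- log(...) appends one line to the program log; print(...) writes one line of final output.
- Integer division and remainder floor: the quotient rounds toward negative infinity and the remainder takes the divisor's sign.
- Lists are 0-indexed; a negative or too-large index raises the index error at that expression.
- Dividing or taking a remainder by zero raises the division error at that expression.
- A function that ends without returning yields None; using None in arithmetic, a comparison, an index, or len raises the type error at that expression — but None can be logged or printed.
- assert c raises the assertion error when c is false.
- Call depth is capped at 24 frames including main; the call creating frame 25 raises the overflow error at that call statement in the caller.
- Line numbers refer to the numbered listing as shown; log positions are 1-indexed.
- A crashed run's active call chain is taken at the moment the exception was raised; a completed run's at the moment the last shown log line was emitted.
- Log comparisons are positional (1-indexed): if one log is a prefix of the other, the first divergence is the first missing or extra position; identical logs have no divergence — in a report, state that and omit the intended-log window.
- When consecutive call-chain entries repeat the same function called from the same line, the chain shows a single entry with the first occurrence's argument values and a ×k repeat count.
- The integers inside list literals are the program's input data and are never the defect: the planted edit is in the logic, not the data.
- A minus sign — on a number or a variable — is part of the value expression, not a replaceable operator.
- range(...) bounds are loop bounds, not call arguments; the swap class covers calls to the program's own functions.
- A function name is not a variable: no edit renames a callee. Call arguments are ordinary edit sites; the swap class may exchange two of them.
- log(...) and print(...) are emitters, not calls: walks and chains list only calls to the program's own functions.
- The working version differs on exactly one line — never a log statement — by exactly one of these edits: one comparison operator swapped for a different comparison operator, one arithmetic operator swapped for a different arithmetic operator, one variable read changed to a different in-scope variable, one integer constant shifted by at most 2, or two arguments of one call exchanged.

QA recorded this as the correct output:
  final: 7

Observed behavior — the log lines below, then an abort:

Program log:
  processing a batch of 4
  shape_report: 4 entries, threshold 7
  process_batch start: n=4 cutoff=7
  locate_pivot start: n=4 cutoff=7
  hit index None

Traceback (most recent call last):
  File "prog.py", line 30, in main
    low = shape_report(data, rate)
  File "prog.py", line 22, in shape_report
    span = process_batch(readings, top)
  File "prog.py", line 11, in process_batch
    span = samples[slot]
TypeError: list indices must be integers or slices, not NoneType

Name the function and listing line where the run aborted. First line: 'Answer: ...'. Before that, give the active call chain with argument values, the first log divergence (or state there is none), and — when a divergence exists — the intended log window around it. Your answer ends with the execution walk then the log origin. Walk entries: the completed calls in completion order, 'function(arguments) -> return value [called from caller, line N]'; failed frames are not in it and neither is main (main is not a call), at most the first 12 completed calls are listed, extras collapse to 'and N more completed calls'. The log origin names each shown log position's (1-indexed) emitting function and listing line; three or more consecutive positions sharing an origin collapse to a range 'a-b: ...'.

Answer: the error was raised in process_batch, line 11.
Key fact: The earliest visible damage is log position 5 — 'hit index None' rather than the intended 'hit index 2'.
Call chain: main -> shape_report([6, 9, 7, 5], 7) (called at line 30) -> process_batch([6, 9, 7, 5], 7) (called at line 22).
First divergence: position 5 — shown 'hit index None', intended 'hit index 2'.
Intended log window:
  3: process_batch start: n=4 cutoff=7
  4: locate_pivot start: n=4 cutoff=7
  5: hit index 2
  6: fold_scores called with 21, 3
Execution walk:
  locate_pivot([6, 9, 7, 5], 7) -> None  [called from process_batch, line 9]
Log line origins:
  1: emitted by main (line 29)
  2: emitted by shape_report (line 21)
  3: emitted by process_batch (line 8)
  4: emitted by locate_pivot (line 2)
  5: emitted by process_batch (line 10)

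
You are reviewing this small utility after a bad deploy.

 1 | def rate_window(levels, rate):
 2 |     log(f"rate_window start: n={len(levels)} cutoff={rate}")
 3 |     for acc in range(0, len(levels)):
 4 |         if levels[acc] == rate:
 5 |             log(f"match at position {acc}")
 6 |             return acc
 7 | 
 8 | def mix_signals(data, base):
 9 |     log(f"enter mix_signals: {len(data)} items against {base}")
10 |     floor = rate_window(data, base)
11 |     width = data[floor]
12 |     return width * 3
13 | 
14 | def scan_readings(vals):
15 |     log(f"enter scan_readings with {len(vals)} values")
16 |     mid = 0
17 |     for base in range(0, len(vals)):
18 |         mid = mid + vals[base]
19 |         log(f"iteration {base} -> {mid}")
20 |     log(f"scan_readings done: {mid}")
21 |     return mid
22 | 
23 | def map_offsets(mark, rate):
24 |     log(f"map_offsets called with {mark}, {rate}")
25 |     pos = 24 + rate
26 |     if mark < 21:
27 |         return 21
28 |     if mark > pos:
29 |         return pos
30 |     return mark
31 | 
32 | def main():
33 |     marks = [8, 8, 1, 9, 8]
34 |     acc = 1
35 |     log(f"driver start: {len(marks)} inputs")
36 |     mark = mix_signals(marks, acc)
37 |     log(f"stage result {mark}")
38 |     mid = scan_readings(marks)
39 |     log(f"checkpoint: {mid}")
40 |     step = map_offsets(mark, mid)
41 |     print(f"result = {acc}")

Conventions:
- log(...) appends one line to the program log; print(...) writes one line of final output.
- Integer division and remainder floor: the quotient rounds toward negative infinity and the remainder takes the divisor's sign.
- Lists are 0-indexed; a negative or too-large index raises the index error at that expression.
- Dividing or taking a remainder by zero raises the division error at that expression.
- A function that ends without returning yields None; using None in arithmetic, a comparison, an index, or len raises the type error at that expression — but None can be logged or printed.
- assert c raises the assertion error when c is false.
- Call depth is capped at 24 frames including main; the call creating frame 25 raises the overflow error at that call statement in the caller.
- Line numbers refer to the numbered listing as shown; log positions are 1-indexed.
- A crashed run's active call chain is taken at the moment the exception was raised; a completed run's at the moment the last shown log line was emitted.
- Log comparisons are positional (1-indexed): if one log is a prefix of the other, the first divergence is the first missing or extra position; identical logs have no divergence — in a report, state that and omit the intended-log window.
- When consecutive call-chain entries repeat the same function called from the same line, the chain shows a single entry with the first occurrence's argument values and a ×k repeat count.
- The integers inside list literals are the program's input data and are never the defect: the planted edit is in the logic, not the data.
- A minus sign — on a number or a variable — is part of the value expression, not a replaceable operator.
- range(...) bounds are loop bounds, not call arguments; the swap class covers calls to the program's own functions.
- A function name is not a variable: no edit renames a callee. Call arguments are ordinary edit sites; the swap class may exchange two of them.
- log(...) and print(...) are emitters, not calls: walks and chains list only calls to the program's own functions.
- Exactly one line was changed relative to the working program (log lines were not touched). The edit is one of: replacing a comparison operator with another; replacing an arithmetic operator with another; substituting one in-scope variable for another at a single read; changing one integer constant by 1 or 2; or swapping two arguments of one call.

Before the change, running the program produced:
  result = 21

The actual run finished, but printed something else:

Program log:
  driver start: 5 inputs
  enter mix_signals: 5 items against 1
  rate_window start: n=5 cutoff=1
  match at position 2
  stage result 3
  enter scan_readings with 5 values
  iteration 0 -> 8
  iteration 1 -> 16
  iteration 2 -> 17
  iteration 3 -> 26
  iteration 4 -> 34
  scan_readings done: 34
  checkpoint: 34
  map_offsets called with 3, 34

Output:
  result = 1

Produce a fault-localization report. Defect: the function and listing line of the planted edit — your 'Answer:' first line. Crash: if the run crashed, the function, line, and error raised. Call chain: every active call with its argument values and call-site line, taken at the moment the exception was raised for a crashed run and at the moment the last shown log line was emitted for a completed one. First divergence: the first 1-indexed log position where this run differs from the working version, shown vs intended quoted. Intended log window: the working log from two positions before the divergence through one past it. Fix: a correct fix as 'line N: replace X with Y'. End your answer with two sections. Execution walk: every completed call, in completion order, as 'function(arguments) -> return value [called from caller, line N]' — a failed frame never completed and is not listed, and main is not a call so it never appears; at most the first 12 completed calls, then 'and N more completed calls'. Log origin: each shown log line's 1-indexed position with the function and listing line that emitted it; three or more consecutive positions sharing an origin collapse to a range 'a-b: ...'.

Answer: the defect is in main at line 41.
Key observation: The logs agree in full; only the final output differs.
Call chain: main -> map_offsets(3, 34) (called at line 40).
First divergence: none — the logs agree in full.
Execution walk:
  rate_window([8, 8, 1, 9, 8], 1) -> 2  [called from mix_signals, line 10]
  mix_signals([8, 8, 1, 9, 8], 1) -> 3  [called from main, line 36]
  scan_readings([8, 8, 1, 9, 8]) -> 34  [called from main, line 38]
  map_offsets(3, 34) -> 21  [called from main, line 40]
Log origin:
  1: emitted by main (line 35)
  2: emitted by mix_signals (line 9)
  3: emitted by rate_window (line 2)
  4: emitted by rate_window (line 5)
  5: emitted by main (line 37)
  6: emitted by scan_readings (line 15)
  7-11: emitted by scan_readings (line 19)
  12: emitted by scan_readings (line 20)
  13: emitted by main (line 39)
  14: emitted by map_offsets (line 24)
A correct fix: line 41: replace `acc` with `step`.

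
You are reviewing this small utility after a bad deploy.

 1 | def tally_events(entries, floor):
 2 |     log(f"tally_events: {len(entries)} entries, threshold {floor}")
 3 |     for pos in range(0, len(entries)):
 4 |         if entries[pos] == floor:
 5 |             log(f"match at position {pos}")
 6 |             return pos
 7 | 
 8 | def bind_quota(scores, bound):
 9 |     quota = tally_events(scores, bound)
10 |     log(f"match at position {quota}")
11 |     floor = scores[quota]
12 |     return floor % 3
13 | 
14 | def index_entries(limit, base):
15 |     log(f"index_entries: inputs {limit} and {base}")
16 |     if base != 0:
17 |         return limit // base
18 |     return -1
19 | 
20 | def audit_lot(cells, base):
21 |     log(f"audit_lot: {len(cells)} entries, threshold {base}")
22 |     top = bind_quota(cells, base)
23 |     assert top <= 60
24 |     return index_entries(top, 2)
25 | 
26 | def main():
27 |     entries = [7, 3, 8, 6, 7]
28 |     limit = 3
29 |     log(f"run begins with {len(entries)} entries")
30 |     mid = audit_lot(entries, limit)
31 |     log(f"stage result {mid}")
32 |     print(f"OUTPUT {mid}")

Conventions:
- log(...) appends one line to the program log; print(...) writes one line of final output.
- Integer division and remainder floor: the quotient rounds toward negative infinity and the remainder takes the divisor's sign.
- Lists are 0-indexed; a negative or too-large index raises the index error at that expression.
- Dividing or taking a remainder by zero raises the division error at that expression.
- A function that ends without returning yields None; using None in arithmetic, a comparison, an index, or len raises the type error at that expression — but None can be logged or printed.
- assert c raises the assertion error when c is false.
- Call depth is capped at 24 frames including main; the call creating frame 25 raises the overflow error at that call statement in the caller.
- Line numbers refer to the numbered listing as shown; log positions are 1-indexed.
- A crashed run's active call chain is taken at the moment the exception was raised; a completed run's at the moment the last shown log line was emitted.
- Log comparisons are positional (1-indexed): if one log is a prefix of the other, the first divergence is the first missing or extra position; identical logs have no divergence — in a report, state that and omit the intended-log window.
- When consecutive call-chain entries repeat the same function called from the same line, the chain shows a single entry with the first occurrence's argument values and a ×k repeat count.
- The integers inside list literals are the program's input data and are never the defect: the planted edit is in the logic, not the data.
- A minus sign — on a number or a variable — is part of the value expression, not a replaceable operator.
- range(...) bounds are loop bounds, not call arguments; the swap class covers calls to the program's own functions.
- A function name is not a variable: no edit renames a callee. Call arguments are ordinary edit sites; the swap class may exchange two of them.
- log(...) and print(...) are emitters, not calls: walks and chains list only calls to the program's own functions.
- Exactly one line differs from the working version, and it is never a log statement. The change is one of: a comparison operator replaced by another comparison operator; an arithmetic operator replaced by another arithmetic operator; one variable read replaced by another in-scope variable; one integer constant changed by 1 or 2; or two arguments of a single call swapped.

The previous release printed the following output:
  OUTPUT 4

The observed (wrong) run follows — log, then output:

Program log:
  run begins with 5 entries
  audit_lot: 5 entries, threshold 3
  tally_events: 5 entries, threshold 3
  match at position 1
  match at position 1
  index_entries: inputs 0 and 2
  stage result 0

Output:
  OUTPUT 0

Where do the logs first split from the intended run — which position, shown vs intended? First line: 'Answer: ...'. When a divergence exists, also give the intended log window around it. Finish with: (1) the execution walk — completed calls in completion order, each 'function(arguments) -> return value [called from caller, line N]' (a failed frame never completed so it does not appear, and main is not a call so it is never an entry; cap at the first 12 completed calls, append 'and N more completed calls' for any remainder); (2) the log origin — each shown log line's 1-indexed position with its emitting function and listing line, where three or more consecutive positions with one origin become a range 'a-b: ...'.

Answer: position 6; shown 'index_entries: inputs 0 and 2' vs intended 'index_entries: inputs 9 and 2'.
Intended log window:
  4: match at position 1
  5: match at position 1
  6: index_entries: inputs 9 and 2
  7: stage result 4
Execution walk:
  tally_events([7, 3, 8, 6, 7], 3) -> 1  [called from bind_quota, line 9]
  bind_quota([7, 3, 8, 6, 7], 3) -> 0  [called from audit_lot, line 22]
  index_entries(0, 2) -> 0  [called from audit_lot, line 24]
  audit_lot([7, 3, 8, 6, 7], 3) -> 0  [called from main, line 30]
Log origin:
  1: emitted by main (line 29)
  2: emitted by audit_lot (line 21)
  3: emitted by tally_events (line 2)
  4: emitted by tally_events (line 5)
  5: emitted by bind_quota (line 10)
  6: emitted by index_entries (line 15)
  7: emitted by main (line 31)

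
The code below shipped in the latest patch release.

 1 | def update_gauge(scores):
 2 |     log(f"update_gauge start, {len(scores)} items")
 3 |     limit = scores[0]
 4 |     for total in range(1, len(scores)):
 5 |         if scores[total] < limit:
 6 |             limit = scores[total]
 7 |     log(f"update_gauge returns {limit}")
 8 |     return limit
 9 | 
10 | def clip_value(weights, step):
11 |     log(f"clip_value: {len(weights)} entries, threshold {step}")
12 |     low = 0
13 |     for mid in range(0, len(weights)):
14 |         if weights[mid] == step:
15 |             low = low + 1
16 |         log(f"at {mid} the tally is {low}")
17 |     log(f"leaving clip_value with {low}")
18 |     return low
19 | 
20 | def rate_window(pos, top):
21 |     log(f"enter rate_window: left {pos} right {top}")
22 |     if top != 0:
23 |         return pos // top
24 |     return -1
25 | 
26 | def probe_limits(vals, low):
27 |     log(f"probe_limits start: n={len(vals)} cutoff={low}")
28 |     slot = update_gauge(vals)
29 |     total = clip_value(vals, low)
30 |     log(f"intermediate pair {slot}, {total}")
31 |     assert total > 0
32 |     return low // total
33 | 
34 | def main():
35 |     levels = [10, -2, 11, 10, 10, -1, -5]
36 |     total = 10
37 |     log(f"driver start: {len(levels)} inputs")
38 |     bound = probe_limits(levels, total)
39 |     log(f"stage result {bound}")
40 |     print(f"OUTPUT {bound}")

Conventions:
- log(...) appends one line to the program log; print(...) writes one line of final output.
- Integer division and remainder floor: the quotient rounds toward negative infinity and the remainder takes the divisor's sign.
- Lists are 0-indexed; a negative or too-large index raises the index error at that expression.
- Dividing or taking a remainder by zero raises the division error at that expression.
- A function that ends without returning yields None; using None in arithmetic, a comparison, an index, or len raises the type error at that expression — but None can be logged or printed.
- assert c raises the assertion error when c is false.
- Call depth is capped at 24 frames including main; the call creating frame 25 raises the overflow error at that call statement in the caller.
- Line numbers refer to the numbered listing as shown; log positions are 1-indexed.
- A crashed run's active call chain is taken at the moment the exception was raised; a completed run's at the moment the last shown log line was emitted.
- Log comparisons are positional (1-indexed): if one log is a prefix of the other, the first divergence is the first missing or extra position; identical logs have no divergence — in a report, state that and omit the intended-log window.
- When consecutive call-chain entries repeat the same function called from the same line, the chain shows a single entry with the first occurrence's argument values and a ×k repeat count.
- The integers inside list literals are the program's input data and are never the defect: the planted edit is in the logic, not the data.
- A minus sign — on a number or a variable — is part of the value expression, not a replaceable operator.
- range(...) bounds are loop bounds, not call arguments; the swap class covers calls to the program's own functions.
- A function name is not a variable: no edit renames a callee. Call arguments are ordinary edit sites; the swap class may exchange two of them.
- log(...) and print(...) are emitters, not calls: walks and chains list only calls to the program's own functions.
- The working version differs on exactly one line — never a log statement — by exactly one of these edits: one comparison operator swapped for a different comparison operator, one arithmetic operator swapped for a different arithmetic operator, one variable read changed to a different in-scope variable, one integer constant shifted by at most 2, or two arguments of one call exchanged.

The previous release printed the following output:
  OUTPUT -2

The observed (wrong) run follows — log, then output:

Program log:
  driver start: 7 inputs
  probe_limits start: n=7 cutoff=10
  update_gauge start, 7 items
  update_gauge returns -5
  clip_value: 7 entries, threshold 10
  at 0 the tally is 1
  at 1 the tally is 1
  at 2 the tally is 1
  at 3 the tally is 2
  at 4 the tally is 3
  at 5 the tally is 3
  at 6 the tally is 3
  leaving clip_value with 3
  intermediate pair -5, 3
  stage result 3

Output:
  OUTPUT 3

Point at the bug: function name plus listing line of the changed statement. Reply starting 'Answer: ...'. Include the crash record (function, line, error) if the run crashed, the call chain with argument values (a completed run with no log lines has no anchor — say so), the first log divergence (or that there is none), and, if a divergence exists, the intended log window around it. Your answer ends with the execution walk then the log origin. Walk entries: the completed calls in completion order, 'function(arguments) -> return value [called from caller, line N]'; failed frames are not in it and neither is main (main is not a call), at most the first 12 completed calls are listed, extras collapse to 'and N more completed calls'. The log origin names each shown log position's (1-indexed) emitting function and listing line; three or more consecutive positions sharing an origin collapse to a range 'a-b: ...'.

Answer: the defect is in probe_limits at line 32.
The tell: At log position 15 the runs split — shown 'stage result 3', but the working version logs 'stage result -2'.
Call chain: main.
First divergence: position 15; shown 'stage result 3' vs intended 'stage result -2'.
Intended log window:
  13: leaving clip_value with 3
  14: intermediate pair -5, 3
  15: stage result -2
Execution walk:
  update_gauge([10, -2, 11, 10, 10, -1, -5]) -> -5  [called from probe_limits, line 28]
  clip_value([10, -2, 11, 10, 10, -1, -5], 10) -> 3  [called from probe_limits, line 29]
  probe_limits([10, -2, 11, 10, 10, -1, -5], 10) -> 3  [called from main, line 38]
Log origin:
  1 — main, line 37
  2 — probe_limits, line 27
  3 — update_gauge, line 2
  4 — update_gauge, line 7
  5 — clip_value, line 11
  6-12 — clip_value, line 16
  13 — clip_value, line 17
  14 — probe_limits, line 30
  15 — main, line 39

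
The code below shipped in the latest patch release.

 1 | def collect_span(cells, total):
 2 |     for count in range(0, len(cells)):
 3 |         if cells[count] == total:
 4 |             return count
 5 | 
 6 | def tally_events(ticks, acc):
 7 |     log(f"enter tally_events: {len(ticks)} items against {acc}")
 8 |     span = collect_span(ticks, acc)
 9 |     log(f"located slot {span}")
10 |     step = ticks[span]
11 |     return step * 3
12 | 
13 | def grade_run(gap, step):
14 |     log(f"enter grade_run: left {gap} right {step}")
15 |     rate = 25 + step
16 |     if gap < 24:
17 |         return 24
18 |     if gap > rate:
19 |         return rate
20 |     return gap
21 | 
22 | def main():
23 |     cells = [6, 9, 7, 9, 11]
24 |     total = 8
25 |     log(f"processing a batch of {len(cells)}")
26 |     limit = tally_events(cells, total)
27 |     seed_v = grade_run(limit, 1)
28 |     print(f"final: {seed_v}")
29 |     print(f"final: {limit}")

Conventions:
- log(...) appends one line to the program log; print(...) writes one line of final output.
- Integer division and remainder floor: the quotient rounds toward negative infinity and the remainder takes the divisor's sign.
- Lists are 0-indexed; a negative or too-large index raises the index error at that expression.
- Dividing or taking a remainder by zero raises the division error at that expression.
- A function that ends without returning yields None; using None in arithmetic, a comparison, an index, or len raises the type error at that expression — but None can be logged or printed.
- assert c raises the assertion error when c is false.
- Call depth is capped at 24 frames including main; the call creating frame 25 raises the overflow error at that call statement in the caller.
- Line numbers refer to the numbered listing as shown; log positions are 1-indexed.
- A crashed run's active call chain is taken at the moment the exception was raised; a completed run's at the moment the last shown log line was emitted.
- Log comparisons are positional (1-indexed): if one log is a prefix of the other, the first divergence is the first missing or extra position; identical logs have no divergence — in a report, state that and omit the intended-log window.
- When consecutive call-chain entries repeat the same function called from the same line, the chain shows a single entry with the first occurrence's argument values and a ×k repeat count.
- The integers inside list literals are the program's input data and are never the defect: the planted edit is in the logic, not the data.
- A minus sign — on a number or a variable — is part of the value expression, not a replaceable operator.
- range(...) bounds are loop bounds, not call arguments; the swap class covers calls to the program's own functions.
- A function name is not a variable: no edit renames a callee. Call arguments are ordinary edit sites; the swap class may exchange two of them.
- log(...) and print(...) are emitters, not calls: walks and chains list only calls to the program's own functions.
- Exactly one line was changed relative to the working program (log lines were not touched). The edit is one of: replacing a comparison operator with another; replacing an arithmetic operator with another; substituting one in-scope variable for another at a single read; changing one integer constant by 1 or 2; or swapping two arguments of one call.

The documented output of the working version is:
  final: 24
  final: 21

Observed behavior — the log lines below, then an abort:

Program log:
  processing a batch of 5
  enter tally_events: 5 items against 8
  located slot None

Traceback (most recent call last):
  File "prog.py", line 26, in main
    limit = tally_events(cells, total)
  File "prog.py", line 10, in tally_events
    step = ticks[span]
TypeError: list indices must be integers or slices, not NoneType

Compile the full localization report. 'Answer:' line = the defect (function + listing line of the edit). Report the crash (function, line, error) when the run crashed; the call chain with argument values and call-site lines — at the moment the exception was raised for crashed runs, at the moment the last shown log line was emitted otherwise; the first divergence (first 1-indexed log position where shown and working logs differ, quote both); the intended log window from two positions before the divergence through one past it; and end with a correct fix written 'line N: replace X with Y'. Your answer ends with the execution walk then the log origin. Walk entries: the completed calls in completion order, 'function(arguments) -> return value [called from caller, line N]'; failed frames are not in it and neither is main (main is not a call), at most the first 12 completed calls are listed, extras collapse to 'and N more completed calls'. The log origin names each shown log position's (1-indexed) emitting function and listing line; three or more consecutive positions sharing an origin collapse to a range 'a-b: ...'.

Answer: the defect is in main at line 24.
Key observation: Position 2 is the first bad log line: 'enter tally_events: 5 items against 8' should read 'enter tally_events: 5 items against 7'.
Crash: tally_events, line 10, TypeError.
Call chain: main -> tally_events([6, 9, 7, 9, 11], 8) (called at line 26).
First divergence: at position 2 the run shows 'enter tally_events: 5 items against 8' where the working version logs 'enter tally_events: 5 items against 7'.
Intended log window:
  1: processing a batch of 5
  2: enter tally_events: 5 items against 7
  3: located slot 2
Execution walk:
  collect_span([6, 9, 7, 9, 11], 8) -> None  [called from tally_events, line 8]
Log line origins:
  1 — main, line 25
  2 — tally_events, line 7
  3 — tally_events, line 9
A correct fix: line 24: replace `8` with `7`.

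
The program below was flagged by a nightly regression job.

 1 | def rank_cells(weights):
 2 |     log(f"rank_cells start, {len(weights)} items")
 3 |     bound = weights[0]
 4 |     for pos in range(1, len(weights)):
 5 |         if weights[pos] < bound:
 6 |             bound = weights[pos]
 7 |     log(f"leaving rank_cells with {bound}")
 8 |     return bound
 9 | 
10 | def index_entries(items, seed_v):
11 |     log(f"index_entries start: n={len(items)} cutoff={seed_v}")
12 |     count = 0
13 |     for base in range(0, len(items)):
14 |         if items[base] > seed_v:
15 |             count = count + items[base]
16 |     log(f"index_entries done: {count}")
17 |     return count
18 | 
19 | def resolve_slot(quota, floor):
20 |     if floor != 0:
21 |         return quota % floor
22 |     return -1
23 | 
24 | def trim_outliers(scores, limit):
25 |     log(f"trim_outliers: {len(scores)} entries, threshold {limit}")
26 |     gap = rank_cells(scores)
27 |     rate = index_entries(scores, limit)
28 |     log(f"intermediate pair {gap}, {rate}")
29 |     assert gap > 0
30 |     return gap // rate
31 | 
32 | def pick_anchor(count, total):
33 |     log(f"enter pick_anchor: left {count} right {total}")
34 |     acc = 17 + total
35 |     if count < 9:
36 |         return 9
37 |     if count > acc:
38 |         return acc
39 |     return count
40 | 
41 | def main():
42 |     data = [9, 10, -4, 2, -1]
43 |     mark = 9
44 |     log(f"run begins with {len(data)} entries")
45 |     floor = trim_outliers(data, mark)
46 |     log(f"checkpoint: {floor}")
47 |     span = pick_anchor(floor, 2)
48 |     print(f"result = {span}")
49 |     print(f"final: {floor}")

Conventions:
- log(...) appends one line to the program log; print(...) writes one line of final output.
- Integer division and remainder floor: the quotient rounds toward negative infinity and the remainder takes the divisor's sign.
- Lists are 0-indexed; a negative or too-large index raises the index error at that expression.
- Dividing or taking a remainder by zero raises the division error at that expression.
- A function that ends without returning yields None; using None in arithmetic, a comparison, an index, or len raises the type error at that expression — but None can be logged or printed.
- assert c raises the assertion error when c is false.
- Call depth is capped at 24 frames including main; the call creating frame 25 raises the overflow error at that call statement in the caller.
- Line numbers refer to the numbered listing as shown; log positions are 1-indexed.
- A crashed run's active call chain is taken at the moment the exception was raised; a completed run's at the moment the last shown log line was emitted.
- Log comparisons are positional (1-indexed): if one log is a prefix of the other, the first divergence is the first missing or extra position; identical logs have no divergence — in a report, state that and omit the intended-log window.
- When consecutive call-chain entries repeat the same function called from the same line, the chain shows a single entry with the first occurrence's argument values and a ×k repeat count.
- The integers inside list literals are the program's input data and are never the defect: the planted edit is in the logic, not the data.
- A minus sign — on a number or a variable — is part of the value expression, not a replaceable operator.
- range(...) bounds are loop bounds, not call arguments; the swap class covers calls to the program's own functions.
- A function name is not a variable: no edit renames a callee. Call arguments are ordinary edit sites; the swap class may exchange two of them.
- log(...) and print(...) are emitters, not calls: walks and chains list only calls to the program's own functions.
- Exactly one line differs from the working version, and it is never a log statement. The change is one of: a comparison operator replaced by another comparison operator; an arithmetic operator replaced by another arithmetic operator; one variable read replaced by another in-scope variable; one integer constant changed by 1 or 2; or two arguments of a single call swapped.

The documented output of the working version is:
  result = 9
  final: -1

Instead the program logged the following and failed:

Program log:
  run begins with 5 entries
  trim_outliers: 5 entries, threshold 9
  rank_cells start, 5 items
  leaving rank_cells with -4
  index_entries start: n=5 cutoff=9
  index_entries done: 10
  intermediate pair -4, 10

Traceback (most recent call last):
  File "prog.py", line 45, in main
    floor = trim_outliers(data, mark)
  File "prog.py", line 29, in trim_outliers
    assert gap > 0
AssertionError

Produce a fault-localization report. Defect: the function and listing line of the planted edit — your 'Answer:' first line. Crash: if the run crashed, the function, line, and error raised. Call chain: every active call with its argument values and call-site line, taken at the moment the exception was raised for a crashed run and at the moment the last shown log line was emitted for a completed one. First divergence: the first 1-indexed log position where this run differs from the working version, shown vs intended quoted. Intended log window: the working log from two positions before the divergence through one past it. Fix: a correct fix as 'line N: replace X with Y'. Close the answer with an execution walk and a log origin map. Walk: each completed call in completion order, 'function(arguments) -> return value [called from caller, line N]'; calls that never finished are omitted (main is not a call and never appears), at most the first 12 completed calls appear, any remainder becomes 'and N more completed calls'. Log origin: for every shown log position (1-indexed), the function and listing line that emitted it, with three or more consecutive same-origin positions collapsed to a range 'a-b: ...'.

Answer: the defect is in trim_outliers at line 29.
Key fact: The faulty run's log stops after 7 lines; the working version's next line would be 'checkpoint: -1'.
Crash: trim_outliers, line 29, AssertionError.
Call chain: main -> trim_outliers([9, 10, -4, 2, -1], 9) (called at line 45).
First divergence: position 8; the shown log stops at 7 lines while the working version next logs 'checkpoint: -1'.
Intended log window:
  6: index_entries done: 10
  7: intermediate pair -4, 10
  8: checkpoint: -1
  9: enter pick_anchor: left -1 right 2
Execution walk:
  rank_cells([9, 10, -4, 2, -1]) -> -4  [called from trim_outliers, line 26]
  index_entries([9, 10, -4, 2, -1], 9) -> 10  [called from trim_outliers, line 27]
Origin of each log line:
  1: from main, line 44
  2: from trim_outliers, line 25
  3: from rank_cells, line 2
  4: from rank_cells, line 7
  5: from index_entries, line 11
  6: from index_entries, line 16
  7: from trim_outliers, line 28
A correct fix: line 29: replace `gap` with `rate`.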